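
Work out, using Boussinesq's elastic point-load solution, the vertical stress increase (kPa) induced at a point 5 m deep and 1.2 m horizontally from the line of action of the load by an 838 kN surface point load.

Boussinesq vertical stress below a point load on an elastic half-space:
Δσ_z = 3P/(2πz²) · [1 + (r/z)²]^(−5/2)
r/z = 1.2/5 = 0.24; [1+(r/z)²]^(−5/2) = 0.86935.
Δσ_z = 3×838/(2π×5²) × 0.86935 = 16.005 × 0.86935 = 13.91 kPa

Δσ_z ≈ 13.9 kPa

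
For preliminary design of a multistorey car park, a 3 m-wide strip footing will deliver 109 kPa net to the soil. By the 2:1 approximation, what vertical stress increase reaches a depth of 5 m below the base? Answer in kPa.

By the 2:1 method the load spreads at 1 horizontal : 2 vertical, so at depth z the loaded area has grown by z in each plan dimension:
Δσ = qB/(B+z) = 109×3/(3+5) = 40.875 kPa

Δσ_z ≈ 40.9 kPa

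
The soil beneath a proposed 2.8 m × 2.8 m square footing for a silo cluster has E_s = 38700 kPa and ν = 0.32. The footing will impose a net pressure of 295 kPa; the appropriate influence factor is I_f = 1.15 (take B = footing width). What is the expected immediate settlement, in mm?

S_e ≈ 22 mm

Immediate (elastic) settlement: S_e = q·B·(1−ν²)/E_s · I_f.
S_e = 295 × 2.8 × (1 − 0.32²) / 38700 × 1.15
    = 295 × 2.8 × 0.8976 / 38700 × 1.15
    = 0.02203 m = 22.03 mm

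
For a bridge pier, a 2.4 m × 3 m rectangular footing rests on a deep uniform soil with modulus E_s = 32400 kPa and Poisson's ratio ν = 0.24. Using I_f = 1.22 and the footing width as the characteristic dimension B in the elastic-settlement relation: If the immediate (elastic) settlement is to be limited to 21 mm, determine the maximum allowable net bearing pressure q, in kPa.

q ≈ 247 kPa

S_e = q·B·(1−ν²)/E_s · I_f  ⇒  q = S_e·E_s / (B·(1−ν²)·I_f).
q = 0.021 × 32400 / (2.4 × 0.9424 × 1.22) = 246.6 kPa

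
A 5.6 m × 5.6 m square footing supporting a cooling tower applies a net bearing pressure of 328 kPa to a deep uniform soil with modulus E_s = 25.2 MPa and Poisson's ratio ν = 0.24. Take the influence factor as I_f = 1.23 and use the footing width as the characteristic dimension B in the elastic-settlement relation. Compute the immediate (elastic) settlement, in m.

Immediate (elastic) settlement: S_e = q·B·(1−ν²)/E_s · I_f.
E_s = 25.2 MPa = 25200 kPa.
S_e = 328 × 5.6 × (1 − 0.24²) / 25200 × 1.23
    = 328 × 5.6 × 0.9424 / 25200 × 1.23
    = 0.08449 m

S_e ≈ 0.0845 m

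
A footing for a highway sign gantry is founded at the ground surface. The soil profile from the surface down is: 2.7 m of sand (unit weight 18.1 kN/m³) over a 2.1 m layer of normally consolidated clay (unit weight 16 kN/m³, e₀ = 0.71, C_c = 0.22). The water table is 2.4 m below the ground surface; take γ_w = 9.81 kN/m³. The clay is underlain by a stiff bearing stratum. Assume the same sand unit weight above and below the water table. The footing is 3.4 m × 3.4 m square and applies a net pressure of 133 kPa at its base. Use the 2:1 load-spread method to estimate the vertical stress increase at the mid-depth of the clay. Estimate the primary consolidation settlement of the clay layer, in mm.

Mid-depth of clay below the ground surface: z = 2.7 + 2.1/2 = 3.75 m.
Total vertical stress at mid-clay: σ_v = 18.1×2.7 + 16×1.05 = 65.67 kPa.
Pore pressure: u = 9.81×(3.75 − 2.4) = 13.244 kPa.
Initial effective stress: σ'_0 = σ_v − u = 65.67 − 13.244 = 52.426 kPa.
Stress increase at mid-clay by the 2:1 spreading method:
Δσ = qBL/((B+z)(L+z)) = 133×3.4×3.4/((3.4+3.75)(3.4+3.75)) = 30.074 kPa
Final effective stress: σ'_f = σ'_0 + Δσ = 52.426 + 30.074 = 82.5 kPa.
Normally consolidated clay, so the full stress increment lies on the virgin compression line:
S_c = C_c·H/(1+e₀)·log₁₀(σ'_f/σ'_0) = 0.22×2.1/(1+0.71)×log₁₀(82.5/52.426)
    = 0.27018 × 0.19691 = 0.0532 m

S_c ≈ 53.2 mm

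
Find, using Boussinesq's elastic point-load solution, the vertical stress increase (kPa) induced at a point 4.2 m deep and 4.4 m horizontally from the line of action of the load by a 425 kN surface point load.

Δσ_z ≈ 1.81 kPa

Boussinesq vertical stress below a point load on an elastic half-space:
Δσ_z = 3P/(2πz²) · [1 + (r/z)²]^(−5/2)
r/z = 4.4/4.2 = 1.0476; [1+(r/z)²]^(−5/2) = 0.15694.
Δσ_z = 3×425/(2π×4.2²) × 0.15694 = 11.504 × 0.15694 = 1.805 kPa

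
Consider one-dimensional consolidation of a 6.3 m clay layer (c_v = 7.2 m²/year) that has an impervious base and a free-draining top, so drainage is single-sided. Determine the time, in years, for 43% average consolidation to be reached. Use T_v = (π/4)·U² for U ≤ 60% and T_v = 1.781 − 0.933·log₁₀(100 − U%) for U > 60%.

t ≈ 0.801 years

Drainage path length: H_d = H = 6.3 m (single drainage).
U ≤ 60%: T_v = (π/4)·U² = (π/4)×0.43² = 0.14522.
t = T_v·H_d²/c_v = 0.14522×6.3²/7.2 = 0.8005 years.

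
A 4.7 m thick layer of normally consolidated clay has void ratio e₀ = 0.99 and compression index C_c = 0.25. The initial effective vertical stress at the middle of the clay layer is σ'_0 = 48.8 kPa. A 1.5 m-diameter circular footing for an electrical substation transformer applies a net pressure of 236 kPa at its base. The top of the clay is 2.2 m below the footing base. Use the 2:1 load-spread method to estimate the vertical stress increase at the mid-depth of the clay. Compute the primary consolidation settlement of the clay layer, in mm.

S_c ≈ 66.7 mm

Mid-depth of clay below the footing base: z = 2.2 + 4.7/2 = 4.55 m.
Stress increase at mid-clay by the 2:1 spreading method:
Δσ ≈ qD²/(D+z)² = 236×1.5²/(1.5+4.55)² = 14.507 kPa
Final effective stress: σ'_f = σ'_0 + Δσ = 48.8 + 14.507 = 63.307 kPa.
Normally consolidated clay, so the full stress increment lies on the virgin compression line:
S_c = C_c·H/(1+e₀)·log₁₀(σ'_f/σ'_0) = 0.25×4.7/(1+0.99)×log₁₀(63.307/48.8)
    = 0.59045 × 0.11303 = 0.06674 m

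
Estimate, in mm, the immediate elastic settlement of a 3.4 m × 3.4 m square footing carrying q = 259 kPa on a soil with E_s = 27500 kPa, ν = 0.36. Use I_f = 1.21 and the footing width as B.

Immediate (elastic) settlement: S_e = q·B·(1−ν²)/E_s · I_f.
S_e = 259 × 3.4 × (1 − 0.36²) / 27500 × 1.21
    = 259 × 3.4 × 0.8704 / 27500 × 1.21
    = 0.03372 m = 33.72 mm

S_e ≈ 33.7 mm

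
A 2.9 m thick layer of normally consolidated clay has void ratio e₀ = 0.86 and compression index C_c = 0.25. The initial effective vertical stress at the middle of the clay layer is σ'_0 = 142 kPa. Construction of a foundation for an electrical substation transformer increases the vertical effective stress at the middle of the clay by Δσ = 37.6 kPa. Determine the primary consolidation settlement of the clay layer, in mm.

S_c ≈ 39.8 mm

Final effective stress: σ'_f = σ'_0 + Δσ = 142 + 37.6 = 179.6 kPa.
Normally consolidated clay, so the full stress increment lies on the virgin compression line:
S_c = C_c·H/(1+e₀)·log₁₀(σ'_f/σ'_0) = 0.25×2.9/(1+0.86)×log₁₀(179.6/142)
    = 0.38978 × 0.10202 = 0.03977 m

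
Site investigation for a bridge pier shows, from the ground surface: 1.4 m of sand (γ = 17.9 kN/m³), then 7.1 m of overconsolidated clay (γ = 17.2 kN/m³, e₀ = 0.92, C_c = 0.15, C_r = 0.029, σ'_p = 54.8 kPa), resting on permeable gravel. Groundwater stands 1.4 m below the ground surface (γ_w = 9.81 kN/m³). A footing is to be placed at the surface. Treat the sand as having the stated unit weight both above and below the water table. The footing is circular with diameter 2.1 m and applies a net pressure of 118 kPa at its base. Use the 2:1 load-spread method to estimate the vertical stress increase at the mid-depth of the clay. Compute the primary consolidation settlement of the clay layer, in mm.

Mid-depth of clay below the ground surface: z = 1.4 + 7.1/2 = 4.95 m.
Total vertical stress at mid-clay: σ_v = 17.9×1.4 + 17.2×3.55 = 86.12 kPa.
Pore pressure: u = 9.81×(4.95 − 1.4) = 34.825 kPa.
Initial effective stress: σ'_0 = σ_v − u = 86.12 − 34.825 = 51.295 kPa.
Stress increase at mid-clay by the 2:1 spreading method:
Δσ ≈ qD²/(D+z)² = 118×2.1²/(2.1+4.95)² = 10.47 kPa
Final effective stress: σ'_f = 51.295 + 10.47 = 61.765 kPa.
σ'_f = 61.765 > σ'_p = 54.8 kPa, so the stress path crosses the preconsolidation pressure — recompression up to σ'_p, then virgin compression beyond:
S_c = H/(1+e₀)·[C_r·log₁₀(σ'_p/σ'_0) + C_c·log₁₀(σ'_f/σ'_p)]
    = 7.1/1.92 × [0.029×log₁₀(54.8/51.295) + 0.15×log₁₀(61.765/54.8)]
    = 3.6979 × [0.00083246 + 0.0077943] = 0.0319 m

S_c ≈ 31.9 mm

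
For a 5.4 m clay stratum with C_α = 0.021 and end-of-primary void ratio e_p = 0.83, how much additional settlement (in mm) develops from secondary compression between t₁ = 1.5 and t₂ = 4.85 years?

Secondary compression: S_s = C_α·H/(1+e_p)·log₁₀(t₂/t₁)
S_s = 0.021×5.4/(1+0.83)×log₁₀(4.85/1.5)
    = 0.06197 × 0.5097 = 0.03158 m

S_s ≈ 31.6 mm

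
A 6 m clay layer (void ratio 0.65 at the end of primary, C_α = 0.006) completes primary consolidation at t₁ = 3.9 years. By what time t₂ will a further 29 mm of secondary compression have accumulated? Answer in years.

t₂ ≈ 83.2 years

S_s = C_α·H/(1+e_p)·log₁₀(t₂/t₁) ⇒ log₁₀(t₂/t₁) = S_s·(1+e_p)/(C_α·H).
log₁₀(t₂/t₁) = 0.029 × (1+0.65) / (0.006×6) = 1.329
t₂ = t₁ × 10^1.329 = 3.9 × 21.34 = 83.22 years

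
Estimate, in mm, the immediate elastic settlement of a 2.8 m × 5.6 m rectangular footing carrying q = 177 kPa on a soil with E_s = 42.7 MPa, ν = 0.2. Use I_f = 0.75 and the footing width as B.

S_e ≈ 8.36 mm

Immediate (elastic) settlement: S_e = q·B·(1−ν²)/E_s · I_f.
E_s = 42.7 MPa = 42700 kPa.
S_e = 177 × 2.8 × (1 − 0.2²) / 42700 × 0.75
    = 177 × 2.8 × 0.96 / 42700 × 0.75
    = 0.008357 m = 8.357 mm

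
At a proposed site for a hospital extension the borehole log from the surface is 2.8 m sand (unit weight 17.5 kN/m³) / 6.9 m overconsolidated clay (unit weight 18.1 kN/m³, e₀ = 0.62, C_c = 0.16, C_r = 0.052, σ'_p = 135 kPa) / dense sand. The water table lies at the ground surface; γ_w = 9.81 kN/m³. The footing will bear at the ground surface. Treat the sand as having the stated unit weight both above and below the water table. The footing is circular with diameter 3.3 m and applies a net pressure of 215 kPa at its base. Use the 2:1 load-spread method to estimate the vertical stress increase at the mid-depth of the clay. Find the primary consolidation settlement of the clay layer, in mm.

Mid-depth of clay below the ground surface: z = 2.8 + 6.9/2 = 6.25 m.
Total vertical stress at mid-clay: σ_v = 17.5×2.8 + 18.1×3.45 = 111.45 kPa.
Pore pressure: u = 9.81×(6.25 − 0) = 61.312 kPa.
Initial effective stress: σ'_0 = σ_v − u = 111.45 − 61.312 = 50.138 kPa.
Stress increase at mid-clay by the 2:1 spreading method:
Δσ ≈ qD²/(D+z)² = 215×3.3²/(3.3+6.25)² = 25.672 kPa
Final effective stress: σ'_f = 50.138 + 25.672 = 75.81 kPa.
σ'_f = 75.81 ≤ σ'_p = 135 kPa, so the clay remains overconsolidated and only the recompression index applies:
S_c = C_r·H/(1+e₀)·log₁₀(σ'_f/σ'_0) = 0.052×6.9/1.62×log₁₀(75.81/50.138)
    = 0.22148 × 0.17956 = 0.03977 m

S_c ≈ 39.8 mm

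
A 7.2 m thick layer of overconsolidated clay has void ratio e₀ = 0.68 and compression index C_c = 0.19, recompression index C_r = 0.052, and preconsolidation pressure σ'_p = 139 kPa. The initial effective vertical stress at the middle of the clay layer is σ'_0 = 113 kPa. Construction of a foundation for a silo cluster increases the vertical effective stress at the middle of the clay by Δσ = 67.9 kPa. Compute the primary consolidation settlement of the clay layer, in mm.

Final effective stress: σ'_f = 113 + 67.9 = 180.9 kPa.
σ'_f = 180.9 > σ'_p = 139 kPa, so the stress path crosses the preconsolidation pressure — recompression up to σ'_p, then virgin compression beyond:
S_c = H/(1+e₀)·[C_r·log₁₀(σ'_p/σ'_0) + C_c·log₁₀(σ'_f/σ'_p)]
    = 7.2/1.68 × [0.052×log₁₀(139/113) + 0.19×log₁₀(180.9/139)]
    = 4.2857 × [0.0046767 + 0.021741] = 0.1132 m

S_c ≈ 113 mm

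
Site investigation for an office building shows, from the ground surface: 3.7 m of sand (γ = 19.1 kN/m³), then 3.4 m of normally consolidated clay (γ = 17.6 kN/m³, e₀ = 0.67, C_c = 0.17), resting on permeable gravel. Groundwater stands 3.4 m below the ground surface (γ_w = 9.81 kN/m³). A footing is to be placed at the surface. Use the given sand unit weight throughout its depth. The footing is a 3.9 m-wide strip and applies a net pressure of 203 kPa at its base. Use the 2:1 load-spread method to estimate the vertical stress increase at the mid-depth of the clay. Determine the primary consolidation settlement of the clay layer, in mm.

S_c ≈ 108 mm

Mid-depth of clay below the ground surface: z = 3.7 + 3.4/2 = 5.4 m.
Total vertical stress at mid-clay: σ_v = 19.1×3.7 + 17.6×1.7 = 100.59 kPa.
Pore pressure: u = 9.81×(5.4 − 3.4) = 19.62 kPa.
Initial effective stress: σ'_0 = σ_v − u = 100.59 − 19.62 = 80.97 kPa.
Stress increase at mid-clay by the 2:1 spreading method:
Δσ = qB/(B+z) = 203×3.9/(3.9+5.4) = 85.129 kPa
Final effective stress: σ'_f = σ'_0 + Δσ = 80.97 + 85.129 = 166.1 kPa.
Normally consolidated clay, so the full stress increment lies on the virgin compression line:
S_c = C_c·H/(1+e₀)·log₁₀(σ'_f/σ'_0) = 0.17×3.4/(1+0.67)×log₁₀(166.1/80.97)
    = 0.34611 × 0.31205 = 0.108 m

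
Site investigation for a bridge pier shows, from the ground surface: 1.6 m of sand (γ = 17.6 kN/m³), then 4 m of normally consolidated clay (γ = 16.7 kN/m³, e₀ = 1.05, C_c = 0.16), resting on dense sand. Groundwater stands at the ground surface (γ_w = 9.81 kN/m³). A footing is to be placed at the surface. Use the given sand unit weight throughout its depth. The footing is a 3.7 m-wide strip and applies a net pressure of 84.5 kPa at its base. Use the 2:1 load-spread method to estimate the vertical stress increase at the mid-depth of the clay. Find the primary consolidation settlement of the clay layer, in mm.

Mid-depth of clay below the ground surface: z = 1.6 + 4/2 = 3.6 m.
Total vertical stress at mid-clay: σ_v = 17.6×1.6 + 16.7×2 = 61.56 kPa.
Pore pressure: u = 9.81×(3.6 − 0) = 35.316 kPa.
Initial effective stress: σ'_0 = σ_v − u = 61.56 − 35.316 = 26.244 kPa.
Stress increase at mid-clay by the 2:1 spreading method:
Δσ = qB/(B+z) = 84.5×3.7/(3.7+3.6) = 42.829 kPa
Final effective stress: σ'_f = σ'_0 + Δσ = 26.244 + 42.829 = 69.073 kPa.
Normally consolidated clay, so the full stress increment lies on the virgin compression line:
S_c = C_c·H/(1+e₀)·log₁₀(σ'_f/σ'_0) = 0.16×4/(1+1.05)×log₁₀(69.073/26.244)
    = 0.3122 × 0.42028 = 0.1312 m

S_c ≈ 131 mm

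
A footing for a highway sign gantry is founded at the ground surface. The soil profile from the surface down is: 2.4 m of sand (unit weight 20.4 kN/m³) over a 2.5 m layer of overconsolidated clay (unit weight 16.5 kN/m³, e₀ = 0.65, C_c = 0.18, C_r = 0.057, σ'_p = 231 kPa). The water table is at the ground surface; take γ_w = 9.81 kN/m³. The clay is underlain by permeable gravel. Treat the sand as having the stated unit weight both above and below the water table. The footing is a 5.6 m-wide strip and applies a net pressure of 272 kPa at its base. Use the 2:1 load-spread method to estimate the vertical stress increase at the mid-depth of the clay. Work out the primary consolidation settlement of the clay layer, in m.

S_c ≈ 0.0664 m

Mid-depth of clay below the ground surface: z = 2.4 + 2.5/2 = 3.65 m.
Total vertical stress at mid-clay: σ_v = 20.4×2.4 + 16.5×1.25 = 69.585 kPa.
Pore pressure: u = 9.81×(3.65 − 0) = 35.806 kPa.
Initial effective stress: σ'_0 = σ_v − u = 69.585 − 35.806 = 33.779 kPa.
Stress increase at mid-clay by the 2:1 spreading method:
Δσ = qB/(B+z) = 272×5.6/(5.6+3.65) = 164.67 kPa
Final effective stress: σ'_f = 33.779 + 164.67 = 198.45 kPa.
σ'_f = 198.45 ≤ σ'_p = 231 kPa, so the clay remains overconsolidated and only the recompression index applies:
S_c = C_r·H/(1+e₀)·log₁₀(σ'_f/σ'_0) = 0.057×2.5/1.65×log₁₀(198.45/33.779)
    = 0.086366 × 0.769 = 0.06642 m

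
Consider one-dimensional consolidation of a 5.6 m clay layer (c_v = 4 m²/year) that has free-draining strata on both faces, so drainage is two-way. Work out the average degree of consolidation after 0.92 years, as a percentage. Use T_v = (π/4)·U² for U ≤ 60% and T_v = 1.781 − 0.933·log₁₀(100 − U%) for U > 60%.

Drainage path length: H_d = H/2 = 2.8 m (double drainage).
T_v = c_v·t/H_d² = 4×0.92/2.8² = 0.46939.
T_v = 0.46939 corresponds to the U > 60% branch:
U = 1 − 10^((1.781 − T_v)/0.933)/100 = 0.7454

U ≈ 74.5 %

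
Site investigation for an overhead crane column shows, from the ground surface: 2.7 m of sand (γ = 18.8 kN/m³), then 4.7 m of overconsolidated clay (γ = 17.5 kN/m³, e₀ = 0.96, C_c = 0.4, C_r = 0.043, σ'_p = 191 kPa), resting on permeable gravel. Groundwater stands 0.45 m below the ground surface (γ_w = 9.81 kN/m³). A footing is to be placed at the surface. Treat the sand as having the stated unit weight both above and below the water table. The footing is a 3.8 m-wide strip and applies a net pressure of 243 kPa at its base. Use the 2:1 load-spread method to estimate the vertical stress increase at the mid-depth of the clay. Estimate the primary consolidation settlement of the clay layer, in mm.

Mid-depth of clay below the ground surface: z = 2.7 + 4.7/2 = 5.05 m.
Total vertical stress at mid-clay: σ_v = 18.8×2.7 + 17.5×2.35 = 91.885 kPa.
Pore pressure: u = 9.81×(5.05 − 0.45) = 45.126 kPa.
Initial effective stress: σ'_0 = σ_v − u = 91.885 − 45.126 = 46.759 kPa.
Stress increase at mid-clay by the 2:1 spreading method:
Δσ = qB/(B+z) = 243×3.8/(3.8+5.05) = 104.34 kPa
Final effective stress: σ'_f = 46.759 + 104.34 = 151.1 kPa.
σ'_f = 151.1 ≤ σ'_p = 191 kPa, so the clay remains overconsolidated and only the recompression index applies:
S_c = C_r·H/(1+e₀)·log₁₀(σ'_f/σ'_0) = 0.043×4.7/1.96×log₁₀(151.1/46.759)
    = 0.10311 × 0.5094 = 0.05253 m

S_c ≈ 52.5 mm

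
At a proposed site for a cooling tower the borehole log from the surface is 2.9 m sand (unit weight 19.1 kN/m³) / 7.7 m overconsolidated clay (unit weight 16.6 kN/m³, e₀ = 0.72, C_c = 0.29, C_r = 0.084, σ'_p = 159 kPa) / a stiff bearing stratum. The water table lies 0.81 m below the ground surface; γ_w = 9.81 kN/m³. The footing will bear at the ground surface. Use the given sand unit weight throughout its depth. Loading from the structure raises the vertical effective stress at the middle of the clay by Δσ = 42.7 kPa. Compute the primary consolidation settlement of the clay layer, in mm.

S_c ≈ 86.6 mm

Mid-depth of clay below the ground surface: z = 2.9 + 7.7/2 = 6.75 m.
Total vertical stress at mid-clay: σ_v = 19.1×2.9 + 16.6×3.85 = 119.3 kPa.
Pore pressure: u = 9.81×(6.75 − 0.81) = 58.271 kPa.
Initial effective stress: σ'_0 = σ_v − u = 119.3 − 58.271 = 61.029 kPa.
Final effective stress: σ'_f = 61.029 + 42.7 = 103.73 kPa.
σ'_f = 103.73 ≤ σ'_p = 159 kPa, so the clay remains overconsolidated and only the recompression index applies:
S_c = C_r·H/(1+e₀)·log₁₀(σ'_f/σ'_0) = 0.084×7.7/1.72×log₁₀(103.73/61.029)
    = 0.37604 × 0.23037 = 0.08663 m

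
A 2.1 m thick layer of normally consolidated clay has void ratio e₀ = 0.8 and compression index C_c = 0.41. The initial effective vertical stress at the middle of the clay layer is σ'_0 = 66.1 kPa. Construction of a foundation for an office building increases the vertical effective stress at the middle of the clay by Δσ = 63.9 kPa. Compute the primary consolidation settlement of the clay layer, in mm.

S_c ≈ 141 mm

Final effective stress: σ'_f = σ'_0 + Δσ = 66.1 + 63.9 = 130 kPa.
Normally consolidated clay, so the full stress increment lies on the virgin compression line:
S_c = C_c·H/(1+e₀)·log₁₀(σ'_f/σ'_0) = 0.41×2.1/(1+0.8)×log₁₀(130/66.1)
    = 0.47833 × 0.29374 = 0.1405 m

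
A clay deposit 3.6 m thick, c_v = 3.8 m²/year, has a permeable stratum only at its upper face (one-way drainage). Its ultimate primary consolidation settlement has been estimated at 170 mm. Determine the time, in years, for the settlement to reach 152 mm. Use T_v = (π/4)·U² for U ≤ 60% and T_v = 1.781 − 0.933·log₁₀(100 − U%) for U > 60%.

Drainage path length: H_d = H = 3.6 m (single drainage).
U = S(t)/S_ult = 152/170 = 0.8941.
U > 60%: T_v = 1.781 − 0.933·log₁₀(100 − 89.412) = 0.82484.
t = T_v·H_d²/c_v = 0.82484×3.6²/3.8 = 2.813 years.

t ≈ 2.81 years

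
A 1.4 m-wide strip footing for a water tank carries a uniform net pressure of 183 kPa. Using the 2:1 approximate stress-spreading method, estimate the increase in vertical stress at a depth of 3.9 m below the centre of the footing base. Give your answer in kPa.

By the 2:1 method the load spreads at 1 horizontal : 2 vertical, so at depth z the loaded area has grown by z in each plan dimension:
Δσ = qB/(B+z) = 183×1.4/(1.4+3.9) = 48.34 kPa

Δσ_z ≈ 48.3 kPa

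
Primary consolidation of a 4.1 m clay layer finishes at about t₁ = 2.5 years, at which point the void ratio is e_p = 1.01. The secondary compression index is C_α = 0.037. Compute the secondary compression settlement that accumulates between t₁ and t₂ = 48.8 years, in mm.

S_s ≈ 97.4 mm

Secondary compression: S_s = C_α·H/(1+e_p)·log₁₀(t₂/t₁)
S_s = 0.037×4.1/(1+1.01)×log₁₀(48.8/2.5)
    = 0.07547 × 1.29 = 0.0974 m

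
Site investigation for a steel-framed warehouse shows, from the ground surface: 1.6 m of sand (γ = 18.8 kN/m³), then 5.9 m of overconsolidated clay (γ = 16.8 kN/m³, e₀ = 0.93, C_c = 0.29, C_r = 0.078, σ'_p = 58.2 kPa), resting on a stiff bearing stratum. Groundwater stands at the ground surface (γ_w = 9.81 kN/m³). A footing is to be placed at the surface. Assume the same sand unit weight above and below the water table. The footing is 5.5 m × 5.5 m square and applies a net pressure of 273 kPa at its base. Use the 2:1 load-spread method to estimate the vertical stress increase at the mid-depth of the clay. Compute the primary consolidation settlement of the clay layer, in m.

S_c ≈ 0.321 m

Mid-depth of clay below the ground surface: z = 1.6 + 5.9/2 = 4.55 m.
Total vertical stress at mid-clay: σ_v = 18.8×1.6 + 16.8×2.95 = 79.64 kPa.
Pore pressure: u = 9.81×(4.55 − 0) = 44.636 kPa.
Initial effective stress: σ'_0 = σ_v − u = 79.64 − 44.636 = 35.004 kPa.
Stress increase at mid-clay by the 2:1 spreading method:
Δσ = qBL/((B+z)(L+z)) = 273×5.5×5.5/((5.5+4.55)(5.5+4.55)) = 81.763 kPa
Final effective stress: σ'_f = 35.004 + 81.763 = 116.77 kPa.
σ'_f = 116.77 > σ'_p = 58.2 kPa, so the stress path crosses the preconsolidation pressure — recompression up to σ'_p, then virgin compression beyond:
S_c = H/(1+e₀)·[C_r·log₁₀(σ'_p/σ'_0) + C_c·log₁₀(σ'_f/σ'_p)]
    = 5.9/1.93 × [0.078×log₁₀(58.2/35.004) + 0.29×log₁₀(116.77/58.2)]
    = 3.057 × [0.017223 + 0.087698] = 0.3207 m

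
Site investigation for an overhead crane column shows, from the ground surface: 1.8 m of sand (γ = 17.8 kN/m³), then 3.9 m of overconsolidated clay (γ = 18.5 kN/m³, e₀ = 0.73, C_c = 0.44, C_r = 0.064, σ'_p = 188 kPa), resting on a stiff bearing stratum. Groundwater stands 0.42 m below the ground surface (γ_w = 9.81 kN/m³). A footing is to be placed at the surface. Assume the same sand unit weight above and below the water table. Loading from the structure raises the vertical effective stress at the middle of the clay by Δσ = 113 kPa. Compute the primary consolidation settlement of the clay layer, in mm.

S_c ≈ 89.7 mm

Mid-depth of clay below the ground surface: z = 1.8 + 3.9/2 = 3.75 m.
Total vertical stress at mid-clay: σ_v = 17.8×1.8 + 18.5×1.95 = 68.115 kPa.
Pore pressure: u = 9.81×(3.75 − 0.42) = 32.667 kPa.
Initial effective stress: σ'_0 = σ_v − u = 68.115 − 32.667 = 35.448 kPa.
Final effective stress: σ'_f = 35.448 + 113 = 148.45 kPa.
σ'_f = 148.45 ≤ σ'_p = 188 kPa, so the clay remains overconsolidated and only the recompression index applies:
S_c = C_r·H/(1+e₀)·log₁₀(σ'_f/σ'_0) = 0.064×3.9/1.73×log₁₀(148.45/35.448)
    = 0.14428 × 0.62199 = 0.08974 m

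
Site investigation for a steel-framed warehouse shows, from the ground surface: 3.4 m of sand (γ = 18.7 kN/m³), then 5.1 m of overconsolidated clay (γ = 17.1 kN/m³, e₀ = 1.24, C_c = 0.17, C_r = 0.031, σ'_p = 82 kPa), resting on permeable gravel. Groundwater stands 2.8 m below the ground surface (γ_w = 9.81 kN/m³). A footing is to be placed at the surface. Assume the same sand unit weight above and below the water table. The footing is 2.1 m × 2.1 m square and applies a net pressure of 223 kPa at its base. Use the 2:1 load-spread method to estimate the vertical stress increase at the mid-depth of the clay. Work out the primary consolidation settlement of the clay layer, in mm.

Mid-depth of clay below the ground surface: z = 3.4 + 5.1/2 = 5.95 m.
Total vertical stress at mid-clay: σ_v = 18.7×3.4 + 17.1×2.55 = 107.19 kPa.
Pore pressure: u = 9.81×(5.95 − 2.8) = 30.902 kPa.
Initial effective stress: σ'_0 = σ_v − u = 107.19 − 30.902 = 76.288 kPa.
Stress increase at mid-clay by the 2:1 spreading method:
Δσ = qBL/((B+z)(L+z)) = 223×2.1×2.1/((2.1+5.95)(2.1+5.95)) = 15.176 kPa
Final effective stress: σ'_f = 76.288 + 15.176 = 91.464 kPa.
σ'_f = 91.464 > σ'_p = 82 kPa, so the stress path crosses the preconsolidation pressure — recompression up to σ'_p, then virgin compression beyond:
S_c = H/(1+e₀)·[C_r·log₁₀(σ'_p/σ'_0) + C_c·log₁₀(σ'_f/σ'_p)]
    = 5.1/2.24 × [0.031×log₁₀(82/76.288) + 0.17×log₁₀(91.464/82)]
    = 2.2768 × [0.00097209 + 0.0080642] = 0.02057 m

S_c ≈ 20.6 mm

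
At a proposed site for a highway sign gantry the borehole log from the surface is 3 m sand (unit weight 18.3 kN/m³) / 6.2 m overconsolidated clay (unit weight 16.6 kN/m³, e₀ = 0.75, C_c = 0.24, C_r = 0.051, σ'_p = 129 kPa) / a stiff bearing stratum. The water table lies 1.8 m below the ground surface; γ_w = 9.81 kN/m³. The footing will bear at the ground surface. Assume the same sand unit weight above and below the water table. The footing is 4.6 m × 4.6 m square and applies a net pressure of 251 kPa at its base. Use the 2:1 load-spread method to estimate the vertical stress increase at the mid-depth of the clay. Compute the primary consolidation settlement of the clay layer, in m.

S_c ≈ 0.0427 m

Mid-depth of clay below the ground surface: z = 3 + 6.2/2 = 6.1 m.
Total vertical stress at mid-clay: σ_v = 18.3×3 + 16.6×3.1 = 106.36 kPa.
Pore pressure: u = 9.81×(6.1 − 1.8) = 42.183 kPa.
Initial effective stress: σ'_0 = σ_v − u = 106.36 − 42.183 = 64.177 kPa.
Stress increase at mid-clay by the 2:1 spreading method:
Δσ = qBL/((B+z)(L+z)) = 251×4.6×4.6/((4.6+6.1)(4.6+6.1)) = 46.39 kPa
Final effective stress: σ'_f = 64.177 + 46.39 = 110.57 kPa.
σ'_f = 110.57 ≤ σ'_p = 129 kPa, so the clay remains overconsolidated and only the recompression index applies:
S_c = C_r·H/(1+e₀)·log₁₀(σ'_f/σ'_0) = 0.051×6.2/1.75×log₁₀(110.57/64.177)
    = 0.18069 × 0.23626 = 0.04269 m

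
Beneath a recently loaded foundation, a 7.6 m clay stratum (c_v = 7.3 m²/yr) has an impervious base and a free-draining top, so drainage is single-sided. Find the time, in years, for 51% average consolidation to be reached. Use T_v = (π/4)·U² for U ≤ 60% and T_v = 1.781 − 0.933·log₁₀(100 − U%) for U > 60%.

Drainage path length: H_d = H = 7.6 m (single drainage).
U ≤ 60%: T_v = (π/4)·U² = (π/4)×0.51² = 0.20428.
t = T_v·H_d²/c_v = 0.20428×7.6²/7.3 = 1.616 years.

t ≈ 1.62 years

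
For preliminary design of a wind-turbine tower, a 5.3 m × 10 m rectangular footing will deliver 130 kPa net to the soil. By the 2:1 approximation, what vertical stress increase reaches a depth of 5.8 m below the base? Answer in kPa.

By the 2:1 method the load spreads at 1 horizontal : 2 vertical, so at depth z the loaded area has grown by z in each plan dimension:
Δσ = qBL/((B+z)(L+z)) = 130×5.3×10/((5.3+5.8)(10+5.8)) = 39.286 kPa

Δσ_z ≈ 39.3 kPa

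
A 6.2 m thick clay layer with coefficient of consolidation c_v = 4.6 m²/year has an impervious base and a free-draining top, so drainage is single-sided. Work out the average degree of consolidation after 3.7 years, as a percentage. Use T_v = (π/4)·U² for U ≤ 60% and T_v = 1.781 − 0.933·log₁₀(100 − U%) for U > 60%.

U ≈ 72.8 %

Drainage path length: H_d = H = 6.2 m (single drainage).
T_v = c_v·t/H_d² = 4.6×3.7/6.2² = 0.44277.
T_v = 0.44277 corresponds to the U > 60% branch:
U = 1 − 10^((1.781 − T_v)/0.933)/100 = 0.7281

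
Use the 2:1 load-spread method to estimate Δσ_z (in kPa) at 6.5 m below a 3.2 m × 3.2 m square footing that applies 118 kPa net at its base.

By the 2:1 method the load spreads at 1 horizontal : 2 vertical, so at depth z the loaded area has grown by z in each plan dimension:
Δσ = qBL/((B+z)(L+z)) = 118×3.2×3.2/((3.2+6.5)(3.2+6.5)) = 12.842 kPa

Δσ_z ≈ 12.8 kPa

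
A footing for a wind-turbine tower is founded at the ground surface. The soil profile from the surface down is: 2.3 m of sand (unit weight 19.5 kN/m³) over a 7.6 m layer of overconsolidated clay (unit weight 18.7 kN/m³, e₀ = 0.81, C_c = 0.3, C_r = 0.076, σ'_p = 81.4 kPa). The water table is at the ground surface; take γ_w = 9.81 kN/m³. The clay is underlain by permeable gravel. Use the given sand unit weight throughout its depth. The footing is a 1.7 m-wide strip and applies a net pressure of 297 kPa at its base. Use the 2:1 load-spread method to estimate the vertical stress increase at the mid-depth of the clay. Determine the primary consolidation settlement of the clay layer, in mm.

Mid-depth of clay below the ground surface: z = 2.3 + 7.6/2 = 6.1 m.
Total vertical stress at mid-clay: σ_v = 19.5×2.3 + 18.7×3.8 = 115.91 kPa.
Pore pressure: u = 9.81×(6.1 − 0) = 59.841 kPa.
Initial effective stress: σ'_0 = σ_v − u = 115.91 − 59.841 = 56.069 kPa.
Stress increase at mid-clay by the 2:1 spreading method:
Δσ = qB/(B+z) = 297×1.7/(1.7+6.1) = 64.731 kPa
Final effective stress: σ'_f = 56.069 + 64.731 = 120.8 kPa.
σ'_f = 120.8 > σ'_p = 81.4 kPa, so the stress path crosses the preconsolidation pressure — recompression up to σ'_p, then virgin compression beyond:
S_c = H/(1+e₀)·[C_r·log₁₀(σ'_p/σ'_0) + C_c·log₁₀(σ'_f/σ'_p)]
    = 7.6/1.81 × [0.076×log₁₀(81.4/56.069) + 0.3×log₁₀(120.8/81.4)]
    = 4.1989 × [0.012305 + 0.051433] = 0.2676 m

S_c ≈ 268 mm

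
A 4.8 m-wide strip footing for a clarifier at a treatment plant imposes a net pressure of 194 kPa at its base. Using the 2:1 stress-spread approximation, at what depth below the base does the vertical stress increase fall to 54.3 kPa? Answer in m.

z ≈ 12.3 m

2:1 spreading — at depth z the loaded area has grown by z in each plan dimension:
qB/(B+z) = Δσ_z ⇒ z = qB/Δσ_z − B = 194×4.8/54.3 − 4.8 = 12.35 m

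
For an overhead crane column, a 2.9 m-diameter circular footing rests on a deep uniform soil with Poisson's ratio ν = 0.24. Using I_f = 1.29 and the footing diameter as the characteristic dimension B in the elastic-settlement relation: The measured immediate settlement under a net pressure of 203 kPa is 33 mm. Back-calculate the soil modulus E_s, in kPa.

S_e = q·B·(1−ν²)/E_s · I_f  ⇒  E_s = q·B·(1−ν²)·I_f / S_e.
E_s = 203 × 2.9 × 0.9424 × 1.29 / 0.033 = 21690 kPa

E_s ≈ 21700 kPa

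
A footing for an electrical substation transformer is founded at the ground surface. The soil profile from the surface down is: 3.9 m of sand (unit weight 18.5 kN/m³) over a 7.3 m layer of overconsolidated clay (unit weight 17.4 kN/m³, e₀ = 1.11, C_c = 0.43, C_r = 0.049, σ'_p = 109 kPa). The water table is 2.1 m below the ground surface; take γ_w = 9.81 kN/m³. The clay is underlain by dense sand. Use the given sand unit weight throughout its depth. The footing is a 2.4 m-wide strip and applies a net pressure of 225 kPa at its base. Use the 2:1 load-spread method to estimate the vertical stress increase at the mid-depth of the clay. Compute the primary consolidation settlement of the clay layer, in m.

S_c ≈ 0.166 m

Mid-depth of clay below the ground surface: z = 3.9 + 7.3/2 = 7.55 m.
Total vertical stress at mid-clay: σ_v = 18.5×3.9 + 17.4×3.65 = 135.66 kPa.
Pore pressure: u = 9.81×(7.55 − 2.1) = 53.465 kPa.
Initial effective stress: σ'_0 = σ_v − u = 135.66 − 53.465 = 82.195 kPa.
Stress increase at mid-clay by the 2:1 spreading method:
Δσ = qB/(B+z) = 225×2.4/(2.4+7.55) = 54.271 kPa
Final effective stress: σ'_f = 82.195 + 54.271 = 136.47 kPa.
σ'_f = 136.47 > σ'_p = 109 kPa, so the stress path crosses the preconsolidation pressure — recompression up to σ'_p, then virgin compression beyond:
S_c = H/(1+e₀)·[C_r·log₁₀(σ'_p/σ'_0) + C_c·log₁₀(σ'_f/σ'_p)]
    = 7.3/2.11 × [0.049×log₁₀(109/82.195) + 0.43×log₁₀(136.47/109)]
    = 3.4597 × [0.0060065 + 0.041973] = 0.166 m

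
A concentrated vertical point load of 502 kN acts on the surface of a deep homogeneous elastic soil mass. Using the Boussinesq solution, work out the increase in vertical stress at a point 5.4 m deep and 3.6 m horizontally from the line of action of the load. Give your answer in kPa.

Δσ_z ≈ 3.28 kPa

Boussinesq vertical stress below a point load on an elastic half-space:
Δσ_z = 3P/(2πz²) · [1 + (r/z)²]^(−5/2)
r/z = 3.6/5.4 = 0.66667; [1+(r/z)²]^(−5/2) = 0.39879.
Δσ_z = 3×502/(2π×5.4²) × 0.39879 = 8.2197 × 0.39879 = 3.278 kPa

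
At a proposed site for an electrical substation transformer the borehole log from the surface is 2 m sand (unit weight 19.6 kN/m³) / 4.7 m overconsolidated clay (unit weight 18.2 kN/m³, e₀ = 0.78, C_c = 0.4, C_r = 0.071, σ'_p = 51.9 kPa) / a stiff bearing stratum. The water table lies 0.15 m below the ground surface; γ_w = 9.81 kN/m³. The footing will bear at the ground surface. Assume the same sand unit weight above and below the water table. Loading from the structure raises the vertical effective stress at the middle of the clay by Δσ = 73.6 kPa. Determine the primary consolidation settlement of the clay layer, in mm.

Mid-depth of clay below the ground surface: z = 2 + 4.7/2 = 4.35 m.
Total vertical stress at mid-clay: σ_v = 19.6×2 + 18.2×2.35 = 81.97 kPa.
Pore pressure: u = 9.81×(4.35 − 0.15) = 41.202 kPa.
Initial effective stress: σ'_0 = σ_v − u = 81.97 − 41.202 = 40.768 kPa.
Final effective stress: σ'_f = 40.768 + 73.6 = 114.37 kPa.
σ'_f = 114.37 > σ'_p = 51.9 kPa, so the stress path crosses the preconsolidation pressure — recompression up to σ'_p, then virgin compression beyond:
S_c = H/(1+e₀)·[C_r·log₁₀(σ'_p/σ'_0) + C_c·log₁₀(σ'_f/σ'_p)]
    = 4.7/1.78 × [0.071×log₁₀(51.9/40.768) + 0.4×log₁₀(114.37/51.9)]
    = 2.6404 × [0.0074442 + 0.13726] = 0.3821 m

S_c ≈ 382 mm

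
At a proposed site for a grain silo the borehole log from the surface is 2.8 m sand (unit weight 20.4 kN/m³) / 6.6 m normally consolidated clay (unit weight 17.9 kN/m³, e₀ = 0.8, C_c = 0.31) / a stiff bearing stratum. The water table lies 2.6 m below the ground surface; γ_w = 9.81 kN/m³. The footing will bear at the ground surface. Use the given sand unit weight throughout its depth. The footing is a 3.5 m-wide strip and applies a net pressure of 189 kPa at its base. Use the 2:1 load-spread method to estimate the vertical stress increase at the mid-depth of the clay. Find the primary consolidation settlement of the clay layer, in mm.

Mid-depth of clay below the ground surface: z = 2.8 + 6.6/2 = 6.1 m.
Total vertical stress at mid-clay: σ_v = 20.4×2.8 + 17.9×3.3 = 116.19 kPa.
Pore pressure: u = 9.81×(6.1 − 2.6) = 34.335 kPa.
Initial effective stress: σ'_0 = σ_v − u = 116.19 − 34.335 = 81.855 kPa.
Stress increase at mid-clay by the 2:1 spreading method:
Δσ = qB/(B+z) = 189×3.5/(3.5+6.1) = 68.906 kPa
Final effective stress: σ'_f = σ'_0 + Δσ = 81.855 + 68.906 = 150.76 kPa.
Normally consolidated clay, so the full stress increment lies on the virgin compression line:
S_c = C_c·H/(1+e₀)·log₁₀(σ'_f/σ'_0) = 0.31×6.6/(1+0.8)×log₁₀(150.76/81.855)
    = 1.1367 × 0.26524 = 0.3015 m

S_c ≈ 301 mm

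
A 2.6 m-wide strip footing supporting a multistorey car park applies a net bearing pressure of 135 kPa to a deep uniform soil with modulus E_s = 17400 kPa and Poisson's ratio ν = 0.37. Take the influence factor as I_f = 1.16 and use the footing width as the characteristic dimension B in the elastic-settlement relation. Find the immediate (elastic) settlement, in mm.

S_e ≈ 20.2 mm

Immediate (elastic) settlement: S_e = q·B·(1−ν²)/E_s · I_f.
S_e = 135 × 2.6 × (1 − 0.37²) / 17400 × 1.16
    = 135 × 2.6 × 0.8631 / 17400 × 1.16
    = 0.0202 m = 20.2 mm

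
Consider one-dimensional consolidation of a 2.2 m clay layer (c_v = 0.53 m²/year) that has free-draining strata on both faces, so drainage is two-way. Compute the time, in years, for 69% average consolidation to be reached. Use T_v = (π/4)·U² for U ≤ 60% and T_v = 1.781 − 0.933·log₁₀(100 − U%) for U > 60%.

Drainage path length: H_d = H/2 = 1.1 m (double drainage).
U > 60%: T_v = 1.781 − 0.933·log₁₀(100 − 69) = 0.38956.
t = T_v·H_d²/c_v = 0.38956×1.1²/0.53 = 0.8894 years.

t ≈ 0.889 years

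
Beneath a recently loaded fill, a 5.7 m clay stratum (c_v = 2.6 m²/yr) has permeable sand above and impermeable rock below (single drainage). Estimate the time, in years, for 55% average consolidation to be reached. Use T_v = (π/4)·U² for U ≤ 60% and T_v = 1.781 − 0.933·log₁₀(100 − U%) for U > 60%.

t ≈ 2.97 years

Drainage path length: H_d = H = 5.7 m (single drainage).
U ≤ 60%: T_v = (π/4)·U² = (π/4)×0.55² = 0.23758.
t = T_v·H_d²/c_v = 0.23758×5.7²/2.6 = 2.969 years.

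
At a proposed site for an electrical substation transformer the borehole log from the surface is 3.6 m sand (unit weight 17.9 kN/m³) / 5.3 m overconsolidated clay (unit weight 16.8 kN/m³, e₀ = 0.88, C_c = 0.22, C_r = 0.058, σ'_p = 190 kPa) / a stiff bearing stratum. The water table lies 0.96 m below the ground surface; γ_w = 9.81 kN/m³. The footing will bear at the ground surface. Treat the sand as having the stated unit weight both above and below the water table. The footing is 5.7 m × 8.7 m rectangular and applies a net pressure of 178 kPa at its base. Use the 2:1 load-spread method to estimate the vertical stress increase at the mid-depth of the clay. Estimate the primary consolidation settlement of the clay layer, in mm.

Mid-depth of clay below the ground surface: z = 3.6 + 5.3/2 = 6.25 m.
Total vertical stress at mid-clay: σ_v = 17.9×3.6 + 16.8×2.65 = 108.96 kPa.
Pore pressure: u = 9.81×(6.25 − 0.96) = 51.895 kPa.
Initial effective stress: σ'_0 = σ_v − u = 108.96 − 51.895 = 57.065 kPa.
Stress increase at mid-clay by the 2:1 spreading method:
Δσ = qBL/((B+z)(L+z)) = 178×5.7×8.7/((5.7+6.25)(8.7+6.25)) = 49.409 kPa
Final effective stress: σ'_f = 57.065 + 49.409 = 106.47 kPa.
σ'_f = 106.47 ≤ σ'_p = 190 kPa, so the clay remains overconsolidated and only the recompression index applies:
S_c = C_r·H/(1+e₀)·log₁₀(σ'_f/σ'_0) = 0.058×5.3/1.88×log₁₀(106.47/57.065)
    = 0.16351 × 0.27086 = 0.04429 m

S_c ≈ 44.3 mm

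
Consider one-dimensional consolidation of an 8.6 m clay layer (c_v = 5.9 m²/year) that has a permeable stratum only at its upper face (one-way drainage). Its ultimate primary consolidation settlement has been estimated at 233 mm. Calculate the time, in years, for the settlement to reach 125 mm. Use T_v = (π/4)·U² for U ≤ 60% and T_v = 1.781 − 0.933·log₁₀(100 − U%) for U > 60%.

t ≈ 2.83 years

Drainage path length: H_d = H = 8.6 m (single drainage).
U = S(t)/S_ult = 125/233 = 0.5365.
U ≤ 60%: T_v = (π/4)·U² = (π/4)×0.53648² = 0.22605.
t = T_v·H_d²/c_v = 0.22605×8.6²/5.9 = 2.834 years.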